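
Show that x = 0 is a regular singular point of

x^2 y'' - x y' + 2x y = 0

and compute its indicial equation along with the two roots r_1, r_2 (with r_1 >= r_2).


Divide by x^2 to reach normal form y'' + P_1(x) y' + P_2(x) y = 0 with P_1(x) = -1/x and P_2(x) = 2/x.
x = 0 is a singular point because the y'-coefficient -1/x has a pole at x = 0 and the y-coefficient 2/x has a pole at x = 0.
It is a regular singular point because x P_1(x) = p(x) = -1 and x^2 P_2(x) = q(x) = 2x are polynomials, hence analytic at x = 0.
p(0) = -1,  q(0) = 0.
Indicial equation: r(r-1) + p(0) r + q(0) = 0, i.e. r^2 + (p(0) - 1) r + q(0) = 0, i.e. r^2 - 2 r = 0.
Discriminant: (-2)^2 - 4(0) = 4, so r = (2 ± 2)/2.
Solving: r_1 = 2, r_2 = 0.

indicial: r^2 - 2 r = 0; roots r_1 = 2, r_2 = 0


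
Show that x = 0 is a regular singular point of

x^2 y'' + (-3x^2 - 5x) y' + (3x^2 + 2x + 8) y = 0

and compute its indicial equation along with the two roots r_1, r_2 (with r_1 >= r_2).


Divide by x^2 to reach normal form y'' + P_1(x) y' + P_2(x) y = 0 with P_1(x) = -3 - 5/x and P_2(x) = 3 + 2/x + 8/x^2.
x = 0 is a singular point because the y'-coefficient -3 - 5/x has a pole at x = 0 and the y-coefficient 3 + 2/x + 8/x^2 has a pole at x = 0.
It is a regular singular point because x P_1(x) = p(x) = -3x - 5 and x^2 P_2(x) = q(x) = 3x^2 + 2x + 8 are polynomials, hence analytic at x = 0.
p(0) = -5,  q(0) = 8.
Indicial equation: r(r-1) + p(0) r + q(0) = 0, i.e. r^2 + (p(0) - 1) r + q(0) = 0, i.e. r^2 - 6 r + 8 = 0.
Discriminant: (-6)^2 - 4(8) = 4, so r = (6 ± 2)/2.
Solving: r_1 = 4, r_2 = 2.

indicial: r^2 - 6 r + 8 = 0; roots r_1 = 4, r_2 = 2


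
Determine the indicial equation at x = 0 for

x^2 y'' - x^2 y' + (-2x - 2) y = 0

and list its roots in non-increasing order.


Divide by x^2 to reach normal form y'' + P_1(x) y' + P_2(x) y = 0 with P_1(x) = -1 and P_2(x) = -2/x - 2/x^2.
x = 0 is a singular point because the y-coefficient -2/x - 2/x^2 has a pole at x = 0.
It is a regular singular point because x P_1(x) = p(x) = -x and x^2 P_2(x) = q(x) = -2x - 2 are polynomials, hence analytic at x = 0.
p(0) = 0,  q(0) = -2.
Indicial equation: r(r-1) + p(0) r + q(0) = 0, i.e. r^2 + (p(0) - 1) r + q(0) = 0, i.e. r^2 - 1 r - 2 = 0.
Discriminant: (-1)^2 - 4(-2) = 9, so r = (1 ± 3)/2.
Solving: r_1 = 2, r_2 = -1.

indicial: r^2 - 1 r - 2 = 0; roots r_1 = 2, r_2 = -1


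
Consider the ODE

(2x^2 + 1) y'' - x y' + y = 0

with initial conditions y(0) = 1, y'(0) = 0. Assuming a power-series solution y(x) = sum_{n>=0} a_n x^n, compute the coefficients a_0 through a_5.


Ansatz: y(x) = sum_{n>=0} a_n x^n, so y'(x) = sum_{n>=1} n a_n x^(n-1) and y''(x) = sum_{n>=2} n(n-1) a_n x^(n-2).
Substitute into P(x) y'' + Q(x) y' + R(x) y = 0 with P(x) = 2x^2 + 1, Q(x) = -x, R(x) = 1, and match powers of x.
Initial conditions: a_0 = 1, a_1 = 0.
Setting the coefficient of each power of x to zero and solving order by order (substituting the coefficients already found):
  x^0: 2 a_2 + a_0 = 0  ->  2 a_2 = -a_0 = -1  ->  a_2 = -1/2
  x^1: 6 a_3 = 0  ->  a_3 = 0
  x^2: 12 a_4 + 3 a_2 = 0  ->  12 a_4 = -3 a_2 = 3/2  ->  a_4 = 1/8
  x^3: 20 a_5 + 10 a_3 = 0  ->  20 a_5 = -10 a_3 = 0  ->  a_5 = 0
Truncated series: y(x) = 1 - (1/2) x^2 + (1/8) x^4 + O(x^6).

a_0 = 1; a_1 = 0; a_2 = -1/2; a_3 = 0; a_4 = 1/8; a_5 = 0


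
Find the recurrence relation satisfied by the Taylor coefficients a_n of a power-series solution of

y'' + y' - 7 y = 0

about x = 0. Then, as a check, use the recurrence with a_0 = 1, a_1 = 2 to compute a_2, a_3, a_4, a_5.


Substitute y = sum_n a_n x^n.
y''(x) has coefficient (n+2)(n+1) a_{n+2} at x^n;
y'(x) has coefficient (n+1) a_{n+1} at x^n;
-7 y(x) has coefficient -7 a_n at x^n.
Matching x^n: (n+2)(n+1) a_{n+2} + (n+1) a_{n+1} - 7 a_n = 0.
Thus a_{n+2} = [-(n+1) a_{n+1} + 7 a_n] / ((n+1)(n+2)).

Check with a_0 = 1, a_1 = 2 (apply the recurrence for n = 0, 1, 2, 3): a_0 = 1, a_1 = 2, a_2 = 5/2, a_3 = 3/2, a_4 = 13/12, a_5 = 37/120.

a_(n+2) = [-(n+1) a_(n+1) + 7 a_n] / ((n+1)(n+2)); check: a_0 = 1, a_1 = 2, a_2 = 5/2, a_3 = 3/2, a_4 = 13/12, a_5 = 37/120


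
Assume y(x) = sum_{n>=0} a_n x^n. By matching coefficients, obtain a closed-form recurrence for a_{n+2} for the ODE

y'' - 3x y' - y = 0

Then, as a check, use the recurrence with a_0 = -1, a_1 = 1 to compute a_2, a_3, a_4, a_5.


Substitute y = sum_n a_n x^n.
y''(x) has coefficient (n+2)(n+1) a_{n+2} at x^n;
-3 x y'(x) has coefficient -3 n a_n at x^n (shift);
-y(x) has coefficient -1 a_n at x^n.
Matching x^n: (n+2)(n+1) a_{n+2} + (-3n - 1) a_n = 0.
Thus a_{n+2} = (3n + 1) / ((n+1)(n+2)) * a_n.

Check with a_0 = -1, a_1 = 1 (apply the recurrence for n = 0, 1, 2, 3): a_0 = -1, a_1 = 1, a_2 = -1/2, a_3 = 2/3, a_4 = -7/24, a_5 = 1/3.

a_(n+2) = (3n + 1) / ((n+1)(n+2)) * a_n; check: a_0 = -1, a_1 = 1, a_2 = -1/2, a_3 = 2/3, a_4 = -7/24, a_5 = 1/3


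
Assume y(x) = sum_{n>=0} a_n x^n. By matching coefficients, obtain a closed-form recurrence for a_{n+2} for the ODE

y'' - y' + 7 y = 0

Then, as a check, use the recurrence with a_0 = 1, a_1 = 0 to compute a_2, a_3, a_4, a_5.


Substitute y = sum_n a_n x^n.
y''(x) has coefficient (n+2)(n+1) a_{n+2} at x^n;
-y'(x) has coefficient -(n+1) a_{n+1} at x^n;
7 y(x) has coefficient 7 a_n at x^n.
Matching x^n: (n+2)(n+1) a_{n+2} - (n+1) a_{n+1} + 7 a_n = 0.
Thus a_{n+2} = [(n+1) a_{n+1} - 7 a_n] / ((n+1)(n+2)).

Check with a_0 = 1, a_1 = 0 (apply the recurrence for n = 0, 1, 2, 3): a_0 = 1, a_1 = 0, a_2 = -7/2, a_3 = -7/6, a_4 = 7/4, a_5 = 91/120.

a_(n+2) = [(n+1) a_(n+1) - 7 a_n] / ((n+1)(n+2)); check: a_0 = 1, a_1 = 0, a_2 = -7/2, a_3 = -7/6, a_4 = 7/4, a_5 = 91/120


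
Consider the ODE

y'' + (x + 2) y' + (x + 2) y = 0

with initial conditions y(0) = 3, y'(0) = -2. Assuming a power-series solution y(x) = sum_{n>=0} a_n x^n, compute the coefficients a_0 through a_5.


Ansatz: y(x) = sum_{n>=0} a_n x^n, so y'(x) = sum_{n>=1} n a_n x^(n-1) and y''(x) = sum_{n>=2} n(n-1) a_n x^(n-2).
Substitute into P(x) y'' + Q(x) y' + R(x) y = 0 with P(x) = 1, Q(x) = x + 2, R(x) = x + 2, and match powers of x.
Initial conditions: a_0 = 3, a_1 = -2.
Setting the coefficient of each power of x to zero and solving order by order (substituting the coefficients already found):
  x^0: 2 a_2 + 2 a_1 + 2 a_0 = 0  ->  2 a_2 = -2 a_1 - 2 a_0 = -2  ->  a_2 = -1
  x^1: 6 a_3 + 4 a_2 + 3 a_1 + a_0 = 0  ->  6 a_3 = -4 a_2 - 3 a_1 - a_0 = 7  ->  a_3 = 7/6
  x^2: 12 a_4 + 6 a_3 + 4 a_2 + a_1 = 0  ->  12 a_4 = -6 a_3 - 4 a_2 - a_1 = -1  ->  a_4 = -1/12
  x^3: 20 a_5 + 8 a_4 + 5 a_3 + a_2 = 0  ->  20 a_5 = -8 a_4 - 5 a_3 - a_2 = -25/6  ->  a_5 = -5/24
Truncated series: y(x) = 3 - 2 x - x^2 + (7/6) x^3 - (1/12) x^4 - (5/24) x^5 + O(x^6).

a_0 = 3; a_1 = -2; a_2 = -1; a_3 = 7/6; a_4 = -1/12; a_5 = -5/24


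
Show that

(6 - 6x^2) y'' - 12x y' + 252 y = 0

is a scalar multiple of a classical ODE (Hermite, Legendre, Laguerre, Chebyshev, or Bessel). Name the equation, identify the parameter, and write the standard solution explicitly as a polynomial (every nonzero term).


All three coefficients share the factor 6; dividing through by 6 gives  (1 - x^2) y'' - 2x y' + 42 y = 0.
This matches the Legendre equation (1 - x^2) y'' - 2x y' + n(n+1) y = 0 (note the -2x y' term) with n(n+1) = 42, so n = 6; the polynomial solution is P_6(x).
With y = sum_k a_k x^k, matching x^k gives (k+2)(k+1) a_{k+2} = [k(k+1) - n(n+1)] a_k = (k - 6)(k + 7) a_k. The right side vanishes at k = 6, so the series with the parity of 6 terminates at degree 6.
Standard normalization (P_n(1) = 1): leading coefficient (2n)!/(2^n (n!)^2) = 479001600/(64*518400) = 231/16, so a_6 = 231/16. Work downward with a_k = (k+1)(k+2) a_{k+2} / ((k - 6)(k + 7)):
  a_4 = (5)(6)(231/16) / ((4 - 6)(4 + 7)) = (3465/8)/(-22) = -315/16
  a_2 = (3)(4)(-315/16) / ((2 - 6)(2 + 7)) = (-945/4)/(-36) = 105/16
  a_0 = (1)(2)(105/16) / ((0 - 6)(0 + 7)) = (105/8)/(-42) = -5/16
Hence P_6(x) = 231 x^6/16 - 315 x^4/16 + 105 x^2/16 - 5/16.

P_6(x); series = 231 x^6/16 - 315 x^4/16 + 105 x^2/16 - 5/16


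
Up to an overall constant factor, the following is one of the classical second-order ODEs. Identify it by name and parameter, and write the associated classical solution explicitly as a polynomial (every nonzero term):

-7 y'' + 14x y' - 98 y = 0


All three coefficients share the factor -7; dividing through by -7 gives  y'' - 2x y' + 14 y = 0.
This matches the Hermite equation y'' - 2x y' + 2n y = 0 with 2n = 14, so n = 7; the polynomial solution is H_7(x).
With y = sum_k a_k x^k, matching x^k gives (k+2)(k+1) a_{k+2} = 2(k - n) a_k = 2(k - 7) a_k. The right side vanishes at k = 7, so the series with the parity of 7 terminates at degree 7.
Standard normalization: leading coefficient of H_n is 2^n, so a_7 = 2^7 = 128. Work downward with a_k = (k+1)(k+2) a_{k+2} / (2(k - n)):
  a_5 = (6)(7)(128) / (2(5 - 7)) = 5376/(-4) = -1344
  a_3 = (4)(5)(-1344) / (2(3 - 7)) = -26880/(-8) = 3360
  a_1 = (2)(3)(3360) / (2(1 - 7)) = 20160/(-12) = -1680
Hence H_7(x) = 128 x^7 - 1344 x^5 + 3360 x^3 - 1680 x.

H_7(x); series = 128 x^7 - 1344 x^5 + 3360 x^3 - 1680 x


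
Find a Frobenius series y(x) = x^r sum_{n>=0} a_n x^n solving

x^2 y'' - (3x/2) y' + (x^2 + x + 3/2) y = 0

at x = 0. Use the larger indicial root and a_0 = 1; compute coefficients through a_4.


Write in Frobenius form y'' + (p(x)/x) y' + (q(x)/x^2) y = 0:
  p(x) = -3/2,  q(x) = x^2 + x + 3/2.
Indicial equation: r(r-1) + (-3/2) r + (3/2) = 0 -> roots r_1 = 3/2, r_2 = 1.
Take r = r_1 = 3/2. Let y(x) = x^r sum_{n>=0} a_n x^n with a_0 = 1.
Substitute y = x^r sum a_n x^n and match x^{r+n}. The recurrence is
  D(n) a_n + 1 a_{n-1} + 1 a_{n-2} = 0,  where D(n) = (r+n)(r+n-1) + (-3/2)(r+n) + (3/2).
  a_n = [-1 a_{n-1} - 1 a_{n-2}] / D(n).
Since the indicial polynomial factors as (r - r_1)(r - r_2), D(n) = (r_1 + n - r_1)(r_1 + n - r_2) = n(n + 1/2).
Evaluating step by step (a_0 = 1):
  n = 1: D(1) = 1(1 + 1/2) = 3/2; numerator = -1(1) = -1; a_1 = (-1)/(3/2) = -2/3
  n = 2: D(2) = 2(2 + 1/2) = 5; numerator = -1(-2/3) - 1(1) = -1/3; a_2 = (-1/3)/(5) = -1/15
  n = 3: D(3) = 3(3 + 1/2) = 21/2; numerator = -1(-1/15) - 1(-2/3) = 11/15; a_3 = (11/15)/(21/2) = 22/315
  n = 4: D(4) = 4(4 + 1/2) = 18; numerator = -1(22/315) - 1(-1/15) = -1/315; a_4 = (-1/315)/(18) = -1/5670

r = 3/2; a_0 = 1; a_1 = -2/3; a_2 = -1/15; a_3 = 22/315; a_4 = -1/5670


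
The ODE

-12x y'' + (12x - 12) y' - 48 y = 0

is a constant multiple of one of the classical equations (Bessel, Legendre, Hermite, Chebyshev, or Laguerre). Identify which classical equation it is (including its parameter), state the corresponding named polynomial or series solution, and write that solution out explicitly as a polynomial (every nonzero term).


All three coefficients share the factor -12; dividing through by -12 gives  x y'' + (1 - x) y' + 4 y = 0.
This matches the Laguerre equation x y'' + (1 - x) y' + n y = 0 with n = 4; the polynomial solution is L_4(x).
With y = sum_k a_k x^k, matching x^k gives (k+1)k a_{k+1} + (k+1) a_{k+1} - k a_k + n a_k = 0, i.e. (k+1)^2 a_{k+1} = (k - n) a_k = (k - 4) a_k. The right side vanishes at k = 4, so the series terminates at degree 4.
Standard normalization L_n(0) = 1 gives a_0 = 1. Work upward with a_{k+1} = (k - 4) a_k / (k+1)^2:
  a_1 = (0 - 4)(1) / 1^2 = -4/1 = -4
  a_2 = (1 - 4)(-4) / 2^2 = 12/4 = 3
  a_3 = (2 - 4)(3) / 3^2 = -6/9 = -2/3
  a_4 = (3 - 4)(-2/3) / 4^2 = (2/3)/16 = 1/24
Hence L_4(x) = x^4/24 - 2 x^3/3 + 3 x^2 - 4 x + 1.

L_4(x); series = x^4/24 - 2 x^3/3 + 3 x^2 - 4 x + 1


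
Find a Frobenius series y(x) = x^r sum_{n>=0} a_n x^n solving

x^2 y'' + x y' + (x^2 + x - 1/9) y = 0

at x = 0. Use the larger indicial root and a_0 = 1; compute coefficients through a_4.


Write in Frobenius form y'' + (p(x)/x) y' + (q(x)/x^2) y = 0:
  p(x) = 1,  q(x) = x^2 + x - 1/9.
Indicial equation: r(r-1) + (1) r + (-1/9) = 0 -> roots r_1 = 1/3, r_2 = -1/3.
Take r = r_1 = 1/3. Let y(x) = x^r sum_{n>=0} a_n x^n with a_0 = 1.
Substitute y = x^r sum a_n x^n and match x^{r+n}. The recurrence is
  D(n) a_n + 1 a_{n-1} + 1 a_{n-2} = 0,  where D(n) = (r+n)(r+n-1) + (1)(r+n) + (-1/9).
  a_n = [-1 a_{n-1} - 1 a_{n-2}] / D(n).
Since the indicial polynomial factors as (r - r_1)(r - r_2), D(n) = (r_1 + n - r_1)(r_1 + n - r_2) = n(n + 2/3).
Evaluating step by step (a_0 = 1):
  n = 1: D(1) = 1(1 + 2/3) = 5/3; numerator = -1(1) = -1; a_1 = (-1)/(5/3) = -3/5
  n = 2: D(2) = 2(2 + 2/3) = 16/3; numerator = -1(-3/5) - 1(1) = -2/5; a_2 = (-2/5)/(16/3) = -3/40
  n = 3: D(3) = 3(3 + 2/3) = 11; numerator = -1(-3/40) - 1(-3/5) = 27/40; a_3 = (27/40)/(11) = 27/440
  n = 4: D(4) = 4(4 + 2/3) = 56/3; numerator = -1(27/440) - 1(-3/40) = 3/220; a_4 = (3/220)/(56/3) = 9/12320

r = 1/3; a_0 = 1; a_1 = -3/5; a_2 = -3/40; a_3 = 27/440; a_4 = 9/12320


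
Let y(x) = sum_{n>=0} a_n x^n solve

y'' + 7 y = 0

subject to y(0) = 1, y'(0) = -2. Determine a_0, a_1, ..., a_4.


Ansatz: y(x) = sum_{n>=0} a_n x^n, so y'(x) = sum_{n>=1} n a_n x^(n-1) and y''(x) = sum_{n>=2} n(n-1) a_n x^(n-2).
Substitute into P(x) y'' + Q(x) y' + R(x) y = 0 with P(x) = 1, Q(x) = 0, R(x) = 7, and match powers of x.
Initial conditions: a_0 = 1, a_1 = -2.
Setting the coefficient of each power of x to zero and solving order by order (substituting the coefficients already found):
  x^0: 2 a_2 + 7 a_0 = 0  ->  2 a_2 = -7 a_0 = -7  ->  a_2 = -7/2
  x^1: 6 a_3 + 7 a_1 = 0  ->  6 a_3 = -7 a_1 = 14  ->  a_3 = 7/3
  x^2: 12 a_4 + 7 a_2 = 0  ->  12 a_4 = -7 a_2 = 49/2  ->  a_4 = 49/24
Truncated series: y(x) = 1 - 2 x - (7/2) x^2 + (7/3) x^3 + (49/24) x^4 + O(x^5).

a_0 = 1; a_1 = -2; a_2 = -7/2; a_3 = 7/3; a_4 = 49/24


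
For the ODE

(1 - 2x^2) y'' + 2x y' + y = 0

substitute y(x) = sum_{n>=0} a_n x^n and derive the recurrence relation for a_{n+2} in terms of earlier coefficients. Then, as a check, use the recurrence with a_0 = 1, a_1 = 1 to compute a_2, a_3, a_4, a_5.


Substitute y = sum_n a_n x^n.
(1 - 2 x^2) y'' contributes (n+2)(n+1) a_{n+2} - 2 n(n-1) a_n at x^n.
2 x y'(x) contributes 2 n a_n at x^n.
y(x) contributes 1 a_n at x^n.
Matching x^n: (n+2)(n+1) a_{n+2} + (-2 n(n-1) + 2 n + 1) a_n = 0.
Thus a_{n+2} = (2 n(n-1) - 2 n - 1) / ((n+1)(n+2)) * a_n.

Check with a_0 = 1, a_1 = 1 (apply the recurrence for n = 0, 1, 2, 3): a_0 = 1, a_1 = 1, a_2 = -1/2, a_3 = -1/2, a_4 = 1/24, a_5 = -1/8.

a_(n+2) = (2 n(n-1) - 2 n - 1) / ((n+1)(n+2)) * a_n; check: a_0 = 1, a_1 = 1, a_2 = -1/2, a_3 = -1/2, a_4 = 1/24, a_5 = -1/8


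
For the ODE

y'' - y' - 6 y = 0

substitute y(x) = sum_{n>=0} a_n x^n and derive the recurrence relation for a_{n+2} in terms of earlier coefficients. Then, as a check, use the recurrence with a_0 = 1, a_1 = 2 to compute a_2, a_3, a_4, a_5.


Substitute y = sum_n a_n x^n.
y''(x) has coefficient (n+2)(n+1) a_{n+2} at x^n;
-y'(x) has coefficient -(n+1) a_{n+1} at x^n;
-6 y(x) has coefficient -6 a_n at x^n.
Matching x^n: (n+2)(n+1) a_{n+2} - (n+1) a_{n+1} - 6 a_n = 0.
Thus a_{n+2} = [(n+1) a_{n+1} + 6 a_n] / ((n+1)(n+2)).

Check with a_0 = 1, a_1 = 2 (apply the recurrence for n = 0, 1, 2, 3): a_0 = 1, a_1 = 2, a_2 = 4, a_3 = 10/3, a_4 = 17/6, a_5 = 47/30.

a_(n+2) = [(n+1) a_(n+1) + 6 a_n] / ((n+1)(n+2)); check: a_0 = 1, a_1 = 2, a_2 = 4, a_3 = 10/3, a_4 = 17/6, a_5 = 47/30


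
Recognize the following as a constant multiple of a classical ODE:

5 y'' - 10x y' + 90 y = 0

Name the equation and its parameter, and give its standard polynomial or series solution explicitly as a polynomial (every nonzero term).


All three coefficients share the factor 5; dividing through by 5 gives  y'' - 2x y' + 18 y = 0.
This matches the Hermite equation y'' - 2x y' + 2n y = 0 with 2n = 18, so n = 9; the polynomial solution is H_9(x).
With y = sum_k a_k x^k, matching x^k gives (k+2)(k+1) a_{k+2} = 2(k - n) a_k = 2(k - 9) a_k. The right side vanishes at k = 9, so the series with the parity of 9 terminates at degree 9.
Standard normalization: leading coefficient of H_n is 2^n, so a_9 = 2^9 = 512. Work downward with a_k = (k+1)(k+2) a_{k+2} / (2(k - n)):
  a_7 = (8)(9)(512) / (2(7 - 9)) = 36864/(-4) = -9216
  a_5 = (6)(7)(-9216) / (2(5 - 9)) = -387072/(-8) = 48384
  a_3 = (4)(5)(48384) / (2(3 - 9)) = 967680/(-12) = -80640
  a_1 = (2)(3)(-80640) / (2(1 - 9)) = -483840/(-16) = 30240
Hence H_9(x) = 512 x^9 - 9216 x^7 + 48384 x^5 - 80640 x^3 + 30240 x.

H_9(x); series = 512 x^9 - 9216 x^7 + 48384 x^5 - 80640 x^3 + 30240 x


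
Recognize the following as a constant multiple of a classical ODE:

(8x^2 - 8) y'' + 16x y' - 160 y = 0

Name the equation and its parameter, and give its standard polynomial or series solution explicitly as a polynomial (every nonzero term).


All three coefficients share the factor -8; dividing through by -8 gives  (1 - x^2) y'' - 2x y' + 20 y = 0.
This matches the Legendre equation (1 - x^2) y'' - 2x y' + n(n+1) y = 0 (note the -2x y' term) with n(n+1) = 20, so n = 4; the polynomial solution is P_4(x).
With y = sum_k a_k x^k, matching x^k gives (k+2)(k+1) a_{k+2} = [k(k+1) - n(n+1)] a_k = (k - 4)(k + 5) a_k. The right side vanishes at k = 4, so the series with the parity of 4 terminates at degree 4.
Standard normalization (P_n(1) = 1): leading coefficient (2n)!/(2^n (n!)^2) = 40320/(16*576) = 35/8, so a_4 = 35/8. Work downward with a_k = (k+1)(k+2) a_{k+2} / ((k - 4)(k + 5)):
  a_2 = (3)(4)(35/8) / ((2 - 4)(2 + 5)) = (105/2)/(-14) = -15/4
  a_0 = (1)(2)(-15/4) / ((0 - 4)(0 + 5)) = (-15/2)/(-20) = 3/8
Hence P_4(x) = 35 x^4/8 - 15 x^2/4 + 3/8.

P_4(x); series = 35 x^4/8 - 15 x^2/4 + 3/8


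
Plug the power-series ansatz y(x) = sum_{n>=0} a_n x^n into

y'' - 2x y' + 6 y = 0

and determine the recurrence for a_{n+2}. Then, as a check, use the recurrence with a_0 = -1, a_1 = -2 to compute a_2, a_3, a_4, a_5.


Substitute y = sum_n a_n x^n.
y''(x) has coefficient (n+2)(n+1) a_{n+2} at x^n;
-2 x y'(x) has coefficient -2 n a_n at x^n (shift);
6 y(x) has coefficient 6 a_n at x^n.
Matching x^n: (n+2)(n+1) a_{n+2} + (-2n + 6) a_n = 0.
Thus a_{n+2} = (2n - 6) / ((n+1)(n+2)) * a_n.

Check with a_0 = -1, a_1 = -2 (apply the recurrence for n = 0, 1, 2, 3): a_0 = -1, a_1 = -2, a_2 = 3, a_3 = 4/3, a_4 = -1/2, a_5 = 0.

a_(n+2) = (2n - 6) / ((n+1)(n+2)) * a_n; check: a_0 = -1, a_1 = -2, a_2 = 3, a_3 = 4/3, a_4 = -1/2, a_5 = 0


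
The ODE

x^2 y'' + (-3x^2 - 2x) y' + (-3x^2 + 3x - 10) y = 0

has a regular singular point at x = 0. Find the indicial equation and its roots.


Divide by x^2 to reach normal form y'' + P_1(x) y' + P_2(x) y = 0 with P_1(x) = -3 - 2/x and P_2(x) = -3 + 3/x - 10/x^2.
x = 0 is a singular point because the y'-coefficient -3 - 2/x has a pole at x = 0 and the y-coefficient -3 + 3/x - 10/x^2 has a pole at x = 0.
It is a regular singular point because x P_1(x) = p(x) = -3x - 2 and x^2 P_2(x) = q(x) = -3x^2 + 3x - 10 are polynomials, hence analytic at x = 0.
p(0) = -2,  q(0) = -10.
Indicial equation: r(r-1) + p(0) r + q(0) = 0, i.e. r^2 + (p(0) - 1) r + q(0) = 0, i.e. r^2 - 3 r - 10 = 0.
Discriminant: (-3)^2 - 4(-10) = 49, so r = (3 ± 7)/2.
Solving: r_1 = 5, r_2 = -2.

indicial: r^2 - 3 r - 10 = 0; roots r_1 = 5, r_2 = -2


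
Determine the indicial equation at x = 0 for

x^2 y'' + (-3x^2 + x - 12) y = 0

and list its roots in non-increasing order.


Divide by x^2 to reach normal form y'' + P_1(x) y' + P_2(x) y = 0 with P_1(x) = 0 and P_2(x) = -3 + 1/x - 12/x^2.
x = 0 is a singular point because the y-coefficient -3 + 1/x - 12/x^2 has a pole at x = 0.
It is a regular singular point because x P_1(x) = p(x) = 0 and x^2 P_2(x) = q(x) = -3x^2 + x - 12 are polynomials, hence analytic at x = 0.
p(0) = 0,  q(0) = -12.
Indicial equation: r(r-1) + p(0) r + q(0) = 0, i.e. r^2 + (p(0) - 1) r + q(0) = 0, i.e. r^2 - 1 r - 12 = 0.
Discriminant: (-1)^2 - 4(-12) = 49, so r = (1 ± 7)/2.
Solving: r_1 = 4, r_2 = -3.

indicial: r^2 - 1 r - 12 = 0; roots r_1 = 4, r_2 = -3


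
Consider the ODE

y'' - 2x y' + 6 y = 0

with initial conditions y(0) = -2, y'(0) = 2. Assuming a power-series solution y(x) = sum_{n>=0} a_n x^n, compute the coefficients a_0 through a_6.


Ansatz: y(x) = sum_{n>=0} a_n x^n, so y'(x) = sum_{n>=1} n a_n x^(n-1) and y''(x) = sum_{n>=2} n(n-1) a_n x^(n-2).
Substitute into P(x) y'' + Q(x) y' + R(x) y = 0 with P(x) = 1, Q(x) = -2x, R(x) = 6, and match powers of x.
Initial conditions: a_0 = -2, a_1 = 2.
Setting the coefficient of each power of x to zero and solving order by order (substituting the coefficients already found):
  x^0: 2 a_2 + 6 a_0 = 0  ->  2 a_2 = -6 a_0 = 12  ->  a_2 = 6
  x^1: 6 a_3 + 4 a_1 = 0  ->  6 a_3 = -4 a_1 = -8  ->  a_3 = -4/3
  x^2: 12 a_4 + 2 a_2 = 0  ->  12 a_4 = -2 a_2 = -12  ->  a_4 = -1
  x^3: 20 a_5 = 0  ->  a_5 = 0
  x^4: 30 a_6 - 2 a_4 = 0  ->  30 a_6 = 2 a_4 = -2  ->  a_6 = -1/15
Truncated series: y(x) = -2 + 2 x + 6 x^2 - (4/3) x^3 - x^4 - (1/15) x^6 + O(x^7).

a_0 = -2; a_1 = 2; a_2 = 6; a_3 = -4/3; a_4 = -1; a_5 = 0; a_6 = -1/15


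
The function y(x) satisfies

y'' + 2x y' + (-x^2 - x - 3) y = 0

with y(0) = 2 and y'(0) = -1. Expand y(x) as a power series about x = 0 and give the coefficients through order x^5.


Ansatz: y(x) = sum_{n>=0} a_n x^n, so y'(x) = sum_{n>=1} n a_n x^(n-1) and y''(x) = sum_{n>=2} n(n-1) a_n x^(n-2).
Substitute into P(x) y'' + Q(x) y' + R(x) y = 0 with P(x) = 1, Q(x) = 2x, R(x) = -x^2 - x - 3, and match powers of x.
Initial conditions: a_0 = 2, a_1 = -1.
Setting the coefficient of each power of x to zero and solving order by order (substituting the coefficients already found):
  x^0: 2 a_2 - 3 a_0 = 0  ->  2 a_2 = 3 a_0 = 6  ->  a_2 = 3
  x^1: 6 a_3 - a_1 - a_0 = 0  ->  6 a_3 = a_1 + a_0 = 1  ->  a_3 = 1/6
  x^2: 12 a_4 + a_2 - a_1 - a_0 = 0  ->  12 a_4 = -a_2 + a_1 + a_0 = -2  ->  a_4 = -1/6
  x^3: 20 a_5 + 3 a_3 - a_2 - a_1 = 0  ->  20 a_5 = -3 a_3 + a_2 + a_1 = 3/2  ->  a_5 = 3/40
Truncated series: y(x) = 2 - x + 3 x^2 + (1/6) x^3 - (1/6) x^4 + (3/40) x^5 + O(x^6).

a_0 = 2; a_1 = -1; a_2 = 3; a_3 = 1/6; a_4 = -1/6; a_5 = 3/40


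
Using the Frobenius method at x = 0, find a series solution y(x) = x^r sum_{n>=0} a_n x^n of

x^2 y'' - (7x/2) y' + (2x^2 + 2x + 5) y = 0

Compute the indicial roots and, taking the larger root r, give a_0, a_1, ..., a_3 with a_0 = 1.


Write in Frobenius form y'' + (p(x)/x) y' + (q(x)/x^2) y = 0:
  p(x) = -7/2,  q(x) = 2x^2 + 2x + 5.
Indicial equation: r(r-1) + (-7/2) r + (5) = 0 -> roots r_1 = 5/2, r_2 = 2.
Take r = r_1 = 5/2. Let y(x) = x^r sum_{n>=0} a_n x^n with a_0 = 1.
Substitute y = x^r sum a_n x^n and match x^{r+n}. The recurrence is
  D(n) a_n + 2 a_{n-1} + 2 a_{n-2} = 0,  where D(n) = (r+n)(r+n-1) + (-7/2)(r+n) + (5).
  a_n = [-2 a_{n-1} - 2 a_{n-2}] / D(n).
Since the indicial polynomial factors as (r - r_1)(r - r_2), D(n) = (r_1 + n - r_1)(r_1 + n - r_2) = n(n + 1/2).
Evaluating step by step (a_0 = 1):
  n = 1: D(1) = 1(1 + 1/2) = 3/2; numerator = -2(1) = -2; a_1 = (-2)/(3/2) = -4/3
  n = 2: D(2) = 2(2 + 1/2) = 5; numerator = -2(-4/3) - 2(1) = 2/3; a_2 = (2/3)/(5) = 2/15
  n = 3: D(3) = 3(3 + 1/2) = 21/2; numerator = -2(2/15) - 2(-4/3) = 12/5; a_3 = (12/5)/(21/2) = 8/35

r = 5/2; a_0 = 1; a_1 = -4/3; a_2 = 2/15; a_3 = 8/35


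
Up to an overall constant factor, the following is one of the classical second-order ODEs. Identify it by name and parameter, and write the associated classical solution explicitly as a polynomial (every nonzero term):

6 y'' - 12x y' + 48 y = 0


All three coefficients share the factor 6; dividing through by 6 gives  y'' - 2x y' + 8 y = 0.
This matches the Hermite equation y'' - 2x y' + 2n y = 0 with 2n = 8, so n = 4; the polynomial solution is H_4(x).
With y = sum_k a_k x^k, matching x^k gives (k+2)(k+1) a_{k+2} = 2(k - n) a_k = 2(k - 4) a_k. The right side vanishes at k = 4, so the series with the parity of 4 terminates at degree 4.
Standard normalization: leading coefficient of H_n is 2^n, so a_4 = 2^4 = 16. Work downward with a_k = (k+1)(k+2) a_{k+2} / (2(k - n)):
  a_2 = (3)(4)(16) / (2(2 - 4)) = 192/(-4) = -48
  a_0 = (1)(2)(-48) / (2(0 - 4)) = -96/(-8) = 12
Hence H_4(x) = 16 x^4 - 48 x^2 + 12.

H_4(x); series = 16 x^4 - 48 x^2 + 12


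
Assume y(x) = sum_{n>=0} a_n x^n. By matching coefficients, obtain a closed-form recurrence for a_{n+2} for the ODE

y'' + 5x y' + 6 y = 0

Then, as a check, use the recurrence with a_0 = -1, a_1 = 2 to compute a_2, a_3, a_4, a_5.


Substitute y = sum_n a_n x^n.
y''(x) has coefficient (n+2)(n+1) a_{n+2} at x^n;
5 x y'(x) has coefficient 5 n a_n at x^n (shift);
6 y(x) has coefficient 6 a_n at x^n.
Matching x^n: (n+2)(n+1) a_{n+2} + (5n + 6) a_n = 0.
Thus a_{n+2} = (-5n - 6) / ((n+1)(n+2)) * a_n.

Check with a_0 = -1, a_1 = 2 (apply the recurrence for n = 0, 1, 2, 3): a_0 = -1, a_1 = 2, a_2 = 3, a_3 = -11/3, a_4 = -4, a_5 = 77/20.

a_(n+2) = (-5n - 6) / ((n+1)(n+2)) * a_n; check: a_0 = -1, a_1 = 2, a_2 = 3, a_3 = -11/3, a_4 = -4, a_5 = 77/20


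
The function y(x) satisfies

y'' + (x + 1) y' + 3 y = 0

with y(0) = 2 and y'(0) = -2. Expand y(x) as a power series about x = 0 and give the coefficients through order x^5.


Ansatz: y(x) = sum_{n>=0} a_n x^n, so y'(x) = sum_{n>=1} n a_n x^(n-1) and y''(x) = sum_{n>=2} n(n-1) a_n x^(n-2).
Substitute into P(x) y'' + Q(x) y' + R(x) y = 0 with P(x) = 1, Q(x) = x + 1, R(x) = 3, and match powers of x.
Initial conditions: a_0 = 2, a_1 = -2.
Setting the coefficient of each power of x to zero and solving order by order (substituting the coefficients already found):
  x^0: 2 a_2 + a_1 + 3 a_0 = 0  ->  2 a_2 = -a_1 - 3 a_0 = -4  ->  a_2 = -2
  x^1: 6 a_3 + 2 a_2 + 4 a_1 = 0  ->  6 a_3 = -2 a_2 - 4 a_1 = 12  ->  a_3 = 2
  x^2: 12 a_4 + 3 a_3 + 5 a_2 = 0  ->  12 a_4 = -3 a_3 - 5 a_2 = 4  ->  a_4 = 1/3
  x^3: 20 a_5 + 4 a_4 + 6 a_3 = 0  ->  20 a_5 = -4 a_4 - 6 a_3 = -40/3  ->  a_5 = -2/3
Truncated series: y(x) = 2 - 2 x - 2 x^2 + 2 x^3 + (1/3) x^4 - (2/3) x^5 + O(x^6).

a_0 = 2; a_1 = -2; a_2 = -2; a_3 = 2; a_4 = 1/3; a_5 = -2/3


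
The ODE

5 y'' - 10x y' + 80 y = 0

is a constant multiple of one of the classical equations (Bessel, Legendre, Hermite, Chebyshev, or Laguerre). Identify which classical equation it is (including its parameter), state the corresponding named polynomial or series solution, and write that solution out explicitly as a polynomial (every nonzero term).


All three coefficients share the factor 5; dividing through by 5 gives  y'' - 2x y' + 16 y = 0.
This matches the Hermite equation y'' - 2x y' + 2n y = 0 with 2n = 16, so n = 8; the polynomial solution is H_8(x).
With y = sum_k a_k x^k, matching x^k gives (k+2)(k+1) a_{k+2} = 2(k - n) a_k = 2(k - 8) a_k. The right side vanishes at k = 8, so the series with the parity of 8 terminates at degree 8.
Standard normalization: leading coefficient of H_n is 2^n, so a_8 = 2^8 = 256. Work downward with a_k = (k+1)(k+2) a_{k+2} / (2(k - n)):
  a_6 = (7)(8)(256) / (2(6 - 8)) = 14336/(-4) = -3584
  a_4 = (5)(6)(-3584) / (2(4 - 8)) = -107520/(-8) = 13440
  a_2 = (3)(4)(13440) / (2(2 - 8)) = 161280/(-12) = -13440
  a_0 = (1)(2)(-13440) / (2(0 - 8)) = -26880/(-16) = 1680
Hence H_8(x) = 256 x^8 - 3584 x^6 + 13440 x^4 - 13440 x^2 + 1680.

H_8(x); series = 256 x^8 - 3584 x^6 + 13440 x^4 - 13440 x^2 + 1680


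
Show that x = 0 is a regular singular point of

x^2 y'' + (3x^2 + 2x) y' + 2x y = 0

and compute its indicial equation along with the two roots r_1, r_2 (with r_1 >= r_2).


Divide by x^2 to reach normal form y'' + P_1(x) y' + P_2(x) y = 0 with P_1(x) = 3 + 2/x and P_2(x) = 2/x.
x = 0 is a singular point because the y'-coefficient 3 + 2/x has a pole at x = 0 and the y-coefficient 2/x has a pole at x = 0.
It is a regular singular point because x P_1(x) = p(x) = 3x + 2 and x^2 P_2(x) = q(x) = 2x are polynomials, hence analytic at x = 0.
p(0) = 2,  q(0) = 0.
Indicial equation: r(r-1) + p(0) r + q(0) = 0, i.e. r^2 + (p(0) - 1) r + q(0) = 0, i.e. r^2 + 1 r = 0.
Discriminant: (1)^2 - 4(0) = 1, so r = (-1 ± 1)/2.
Solving: r_1 = 0, r_2 = -1.

indicial: r^2 + 1 r = 0; roots r_1 = 0, r_2 = -1


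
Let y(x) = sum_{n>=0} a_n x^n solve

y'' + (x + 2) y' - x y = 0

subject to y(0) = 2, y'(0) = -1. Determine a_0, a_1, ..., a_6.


Ansatz: y(x) = sum_{n>=0} a_n x^n, so y'(x) = sum_{n>=1} n a_n x^(n-1) and y''(x) = sum_{n>=2} n(n-1) a_n x^(n-2).
Substitute into P(x) y'' + Q(x) y' + R(x) y = 0 with P(x) = 1, Q(x) = x + 2, R(x) = -x, and match powers of x.
Initial conditions: a_0 = 2, a_1 = -1.
Setting the coefficient of each power of x to zero and solving order by order (substituting the coefficients already found):
  x^0: 2 a_2 + 2 a_1 = 0  ->  2 a_2 = -2 a_1 = 2  ->  a_2 = 1
  x^1: 6 a_3 + 4 a_2 + a_1 - a_0 = 0  ->  6 a_3 = -4 a_2 - a_1 + a_0 = -1  ->  a_3 = -1/6
  x^2: 12 a_4 + 6 a_3 + 2 a_2 - a_1 = 0  ->  12 a_4 = -6 a_3 - 2 a_2 + a_1 = -2  ->  a_4 = -1/6
  x^3: 20 a_5 + 8 a_4 + 3 a_3 - a_2 = 0  ->  20 a_5 = -8 a_4 - 3 a_3 + a_2 = 17/6  ->  a_5 = 17/120
  x^4: 30 a_6 + 10 a_5 + 4 a_4 - a_3 = 0  ->  30 a_6 = -10 a_5 - 4 a_4 + a_3 = -11/12  ->  a_6 = -11/360
Truncated series: y(x) = 2 - x + x^2 - (1/6) x^3 - (1/6) x^4 + (17/120) x^5 - (11/360) x^6 + O(x^7).

a_0 = 2; a_1 = -1; a_2 = 1; a_3 = -1/6; a_4 = -1/6; a_5 = 17/120; a_6 = -11/360


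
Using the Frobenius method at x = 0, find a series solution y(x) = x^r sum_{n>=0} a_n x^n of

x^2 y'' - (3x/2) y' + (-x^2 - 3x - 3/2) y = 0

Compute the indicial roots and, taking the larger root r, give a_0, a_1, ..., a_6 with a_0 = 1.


Write in Frobenius form y'' + (p(x)/x) y' + (q(x)/x^2) y = 0:
  p(x) = -3/2,  q(x) = -x^2 - 3x - 3/2.
Indicial equation: r(r-1) + (-3/2) r + (-3/2) = 0 -> roots r_1 = 3, r_2 = -1/2.
Take r = r_1 = 3. Let y(x) = x^r sum_{n>=0} a_n x^n with a_0 = 1.
Substitute y = x^r sum a_n x^n and match x^{r+n}. The recurrence is
  D(n) a_n - 3 a_{n-1} - 1 a_{n-2} = 0,  where D(n) = (r+n)(r+n-1) + (-3/2)(r+n) + (-3/2).
  a_n = [3 a_{n-1} + 1 a_{n-2}] / D(n).
Since the indicial polynomial factors as (r - r_1)(r - r_2), D(n) = (r_1 + n - r_1)(r_1 + n - r_2) = n(n + 7/2).
Evaluating step by step (a_0 = 1):
  n = 1: D(1) = 1(1 + 7/2) = 9/2; numerator = 3(1) = 3; a_1 = (3)/(9/2) = 2/3
  n = 2: D(2) = 2(2 + 7/2) = 11; numerator = 3(2/3) + 1(1) = 3; a_2 = (3)/(11) = 3/11
  n = 3: D(3) = 3(3 + 7/2) = 39/2; numerator = 3(3/11) + 1(2/3) = 49/33; a_3 = (49/33)/(39/2) = 98/1287
  n = 4: D(4) = 4(4 + 7/2) = 30; numerator = 3(98/1287) + 1(3/11) = 215/429; a_4 = (215/429)/(30) = 43/2574
  n = 5: D(5) = 5(5 + 7/2) = 85/2; numerator = 3(43/2574) + 1(98/1287) = 25/198; a_5 = (25/198)/(85/2) = 5/1683
  n = 6: D(6) = 6(6 + 7/2) = 57; numerator = 3(5/1683) + 1(43/2574) = 1121/43758; a_6 = (1121/43758)/(57) = 59/131274

r = 3; a_0 = 1; a_1 = 2/3; a_2 = 3/11; a_3 = 98/1287; a_4 = 43/2574; a_5 = 5/1683; a_6 = 59/131274


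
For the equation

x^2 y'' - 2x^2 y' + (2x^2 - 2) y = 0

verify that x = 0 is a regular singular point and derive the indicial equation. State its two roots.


Divide by x^2 to reach normal form y'' + P_1(x) y' + P_2(x) y = 0 with P_1(x) = -2 and P_2(x) = 2 - 2/x^2.
x = 0 is a singular point because the y-coefficient 2 - 2/x^2 has a pole at x = 0.
It is a regular singular point because x P_1(x) = p(x) = -2x and x^2 P_2(x) = q(x) = 2x^2 - 2 are polynomials, hence analytic at x = 0.
p(0) = 0,  q(0) = -2.
Indicial equation: r(r-1) + p(0) r + q(0) = 0, i.e. r^2 + (p(0) - 1) r + q(0) = 0, i.e. r^2 - 1 r - 2 = 0.
Discriminant: (-1)^2 - 4(-2) = 9, so r = (1 ± 3)/2.
Solving: r_1 = 2, r_2 = -1.

indicial: r^2 - 1 r - 2 = 0; roots r_1 = 2, r_2 = -1


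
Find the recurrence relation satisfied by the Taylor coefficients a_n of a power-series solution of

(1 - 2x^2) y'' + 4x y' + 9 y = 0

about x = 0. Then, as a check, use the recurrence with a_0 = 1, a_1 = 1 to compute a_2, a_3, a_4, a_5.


Substitute y = sum_n a_n x^n.
(1 - 2 x^2) y'' contributes (n+2)(n+1) a_{n+2} - 2 n(n-1) a_n at x^n.
4 x y'(x) contributes 4 n a_n at x^n.
9 y(x) contributes 9 a_n at x^n.
Matching x^n: (n+2)(n+1) a_{n+2} + (-2 n(n-1) + 4 n + 9) a_n = 0.
Thus a_{n+2} = (2 n(n-1) - 4 n - 9) / ((n+1)(n+2)) * a_n.

Check with a_0 = 1, a_1 = 1 (apply the recurrence for n = 0, 1, 2, 3): a_0 = 1, a_1 = 1, a_2 = -9/2, a_3 = -13/6, a_4 = 39/8, a_5 = 39/40.

a_(n+2) = (2 n(n-1) - 4 n - 9) / ((n+1)(n+2)) * a_n; check: a_0 = 1, a_1 = 1, a_2 = -9/2, a_3 = -13/6, a_4 = 39/8, a_5 = 39/40


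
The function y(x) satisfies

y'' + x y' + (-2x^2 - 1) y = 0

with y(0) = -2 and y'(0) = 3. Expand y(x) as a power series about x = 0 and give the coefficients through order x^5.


Ansatz: y(x) = sum_{n>=0} a_n x^n, so y'(x) = sum_{n>=1} n a_n x^(n-1) and y''(x) = sum_{n>=2} n(n-1) a_n x^(n-2).
Substitute into P(x) y'' + Q(x) y' + R(x) y = 0 with P(x) = 1, Q(x) = x, R(x) = -2x^2 - 1, and match powers of x.
Initial conditions: a_0 = -2, a_1 = 3.
Setting the coefficient of each power of x to zero and solving order by order (substituting the coefficients already found):
  x^0: 2 a_2 - a_0 = 0  ->  2 a_2 = a_0 = -2  ->  a_2 = -1
  x^1: 6 a_3 = 0  ->  a_3 = 0
  x^2: 12 a_4 + a_2 - 2 a_0 = 0  ->  12 a_4 = -a_2 + 2 a_0 = -3  ->  a_4 = -1/4
  x^3: 20 a_5 + 2 a_3 - 2 a_1 = 0  ->  20 a_5 = -2 a_3 + 2 a_1 = 6  ->  a_5 = 3/10
Truncated series: y(x) = -2 + 3 x - x^2 - (1/4) x^4 + (3/10) x^5 + O(x^6).

a_0 = -2; a_1 = 3; a_2 = -1; a_3 = 0; a_4 = -1/4; a_5 = 3/10


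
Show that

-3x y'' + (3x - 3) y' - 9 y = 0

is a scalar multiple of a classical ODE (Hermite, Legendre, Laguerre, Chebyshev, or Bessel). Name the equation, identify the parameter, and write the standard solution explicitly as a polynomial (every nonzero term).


All three coefficients share the factor -3; dividing through by -3 gives  x y'' + (1 - x) y' + 3 y = 0.
This matches the Laguerre equation x y'' + (1 - x) y' + n y = 0 with n = 3; the polynomial solution is L_3(x).
With y = sum_k a_k x^k, matching x^k gives (k+1)k a_{k+1} + (k+1) a_{k+1} - k a_k + n a_k = 0, i.e. (k+1)^2 a_{k+1} = (k - n) a_k = (k - 3) a_k. The right side vanishes at k = 3, so the series terminates at degree 3.
Standard normalization L_n(0) = 1 gives a_0 = 1. Work upward with a_{k+1} = (k - 3) a_k / (k+1)^2:
  a_1 = (0 - 3)(1) / 1^2 = -3/1 = -3
  a_2 = (1 - 3)(-3) / 2^2 = 6/4 = 3/2
  a_3 = (2 - 3)(3/2) / 3^2 = (-3/2)/9 = -1/6
Hence L_3(x) = -x^3/6 + 3 x^2/2 - 3 x + 1.

L_3(x); series = -x^3/6 + 3 x^2/2 - 3 x + 1


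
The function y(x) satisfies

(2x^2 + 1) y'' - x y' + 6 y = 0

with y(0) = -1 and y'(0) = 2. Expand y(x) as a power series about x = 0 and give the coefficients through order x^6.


Ansatz: y(x) = sum_{n>=0} a_n x^n, so y'(x) = sum_{n>=1} n a_n x^(n-1) and y''(x) = sum_{n>=2} n(n-1) a_n x^(n-2).
Substitute into P(x) y'' + Q(x) y' + R(x) y = 0 with P(x) = 2x^2 + 1, Q(x) = -x, R(x) = 6, and match powers of x.
Initial conditions: a_0 = -1, a_1 = 2.
Setting the coefficient of each power of x to zero and solving order by order (substituting the coefficients already found):
  x^0: 2 a_2 + 6 a_0 = 0  ->  2 a_2 = -6 a_0 = 6  ->  a_2 = 3
  x^1: 6 a_3 + 5 a_1 = 0  ->  6 a_3 = -5 a_1 = -10  ->  a_3 = -5/3
  x^2: 12 a_4 + 8 a_2 = 0  ->  12 a_4 = -8 a_2 = -24  ->  a_4 = -2
  x^3: 20 a_5 + 15 a_3 = 0  ->  20 a_5 = -15 a_3 = 25  ->  a_5 = 5/4
  x^4: 30 a_6 + 26 a_4 = 0  ->  30 a_6 = -26 a_4 = 52  ->  a_6 = 26/15
Truncated series: y(x) = -1 + 2 x + 3 x^2 - (5/3) x^3 - 2 x^4 + (5/4) x^5 + (26/15) x^6 + O(x^7).

a_0 = -1; a_1 = 2; a_2 = 3; a_3 = -5/3; a_4 = -2; a_5 = 5/4; a_6 = 26/15


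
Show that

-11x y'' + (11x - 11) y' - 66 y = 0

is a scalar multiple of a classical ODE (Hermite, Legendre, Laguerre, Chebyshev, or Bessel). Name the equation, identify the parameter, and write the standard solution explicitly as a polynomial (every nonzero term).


All three coefficients share the factor -11; dividing through by -11 gives  x y'' + (1 - x) y' + 6 y = 0.
This matches the Laguerre equation x y'' + (1 - x) y' + n y = 0 with n = 6; the polynomial solution is L_6(x).
With y = sum_k a_k x^k, matching x^k gives (k+1)k a_{k+1} + (k+1) a_{k+1} - k a_k + n a_k = 0, i.e. (k+1)^2 a_{k+1} = (k - n) a_k = (k - 6) a_k. The right side vanishes at k = 6, so the series terminates at degree 6.
Standard normalization L_n(0) = 1 gives a_0 = 1. Work upward with a_{k+1} = (k - 6) a_k / (k+1)^2:
  a_1 = (0 - 6)(1) / 1^2 = -6/1 = -6
  a_2 = (1 - 6)(-6) / 2^2 = 30/4 = 15/2
  a_3 = (2 - 6)(15/2) / 3^2 = -30/9 = -10/3
  a_4 = (3 - 6)(-10/3) / 4^2 = 10/16 = 5/8
  a_5 = (4 - 6)(5/8) / 5^2 = (-5/4)/25 = -1/20
  a_6 = (5 - 6)(-1/20) / 6^2 = (1/20)/36 = 1/720
Hence L_6(x) = x^6/720 - x^5/20 + 5 x^4/8 - 10 x^3/3 + 15 x^2/2 - 6 x + 1.

L_6(x); series = x^6/720 - x^5/20 + 5 x^4/8 - 10 x^3/3 + 15 x^2/2 - 6 x + 1


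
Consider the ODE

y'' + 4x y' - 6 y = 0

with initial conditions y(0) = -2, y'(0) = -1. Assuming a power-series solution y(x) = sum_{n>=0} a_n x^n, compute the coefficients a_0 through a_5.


Ansatz: y(x) = sum_{n>=0} a_n x^n, so y'(x) = sum_{n>=1} n a_n x^(n-1) and y''(x) = sum_{n>=2} n(n-1) a_n x^(n-2).
Substitute into P(x) y'' + Q(x) y' + R(x) y = 0 with P(x) = 1, Q(x) = 4x, R(x) = -6, and match powers of x.
Initial conditions: a_0 = -2, a_1 = -1.
Setting the coefficient of each power of x to zero and solving order by order (substituting the coefficients already found):
  x^0: 2 a_2 - 6 a_0 = 0  ->  2 a_2 = 6 a_0 = -12  ->  a_2 = -6
  x^1: 6 a_3 - 2 a_1 = 0  ->  6 a_3 = 2 a_1 = -2  ->  a_3 = -1/3
  x^2: 12 a_4 + 2 a_2 = 0  ->  12 a_4 = -2 a_2 = 12  ->  a_4 = 1
  x^3: 20 a_5 + 6 a_3 = 0  ->  20 a_5 = -6 a_3 = 2  ->  a_5 = 1/10
Truncated series: y(x) = -2 - x - 6 x^2 - (1/3) x^3 + x^4 + (1/10) x^5 + O(x^6).

a_0 = -2; a_1 = -1; a_2 = -6; a_3 = -1/3; a_4 = 1; a_5 = 1/10


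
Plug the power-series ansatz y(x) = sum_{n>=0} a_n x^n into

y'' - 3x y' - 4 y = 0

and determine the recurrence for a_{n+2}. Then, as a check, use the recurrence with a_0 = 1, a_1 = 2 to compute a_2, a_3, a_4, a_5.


Substitute y = sum_n a_n x^n.
y''(x) has coefficient (n+2)(n+1) a_{n+2} at x^n;
-3 x y'(x) has coefficient -3 n a_n at x^n (shift);
-4 y(x) has coefficient -4 a_n at x^n.
Matching x^n: (n+2)(n+1) a_{n+2} + (-3n - 4) a_n = 0.
Thus a_{n+2} = (3n + 4) / ((n+1)(n+2)) * a_n.

Check with a_0 = 1, a_1 = 2 (apply the recurrence for n = 0, 1, 2, 3): a_0 = 1, a_1 = 2, a_2 = 2, a_3 = 7/3, a_4 = 5/3, a_5 = 91/60.

a_(n+2) = (3n + 4) / ((n+1)(n+2)) * a_n; check: a_0 = 1, a_1 = 2, a_2 = 2, a_3 = 7/3, a_4 = 5/3, a_5 = 91/60


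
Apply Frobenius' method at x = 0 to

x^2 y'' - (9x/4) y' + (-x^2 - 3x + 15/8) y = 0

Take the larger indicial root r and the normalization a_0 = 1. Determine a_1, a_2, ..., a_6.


Write in Frobenius form y'' + (p(x)/x) y' + (q(x)/x^2) y = 0:
  p(x) = -9/4,  q(x) = -x^2 - 3x + 15/8.
Indicial equation: r(r-1) + (-9/4) r + (15/8) = 0 -> roots r_1 = 5/2, r_2 = 3/4.
Take r = r_1 = 5/2. Let y(x) = x^r sum_{n>=0} a_n x^n with a_0 = 1.
Substitute y = x^r sum a_n x^n and match x^{r+n}. The recurrence is
  D(n) a_n - 3 a_{n-1} - 1 a_{n-2} = 0,  where D(n) = (r+n)(r+n-1) + (-9/4)(r+n) + (15/8).
  a_n = [3 a_{n-1} + 1 a_{n-2}] / D(n).
Since the indicial polynomial factors as (r - r_1)(r - r_2), D(n) = (r_1 + n - r_1)(r_1 + n - r_2) = n(n + 7/4).
Evaluating step by step (a_0 = 1):
  n = 1: D(1) = 1(1 + 7/4) = 11/4; numerator = 3(1) = 3; a_1 = (3)/(11/4) = 12/11
  n = 2: D(2) = 2(2 + 7/4) = 15/2; numerator = 3(12/11) + 1(1) = 47/11; a_2 = (47/11)/(15/2) = 94/165
  n = 3: D(3) = 3(3 + 7/4) = 57/4; numerator = 3(94/165) + 1(12/11) = 14/5; a_3 = (14/5)/(57/4) = 56/285
  n = 4: D(4) = 4(4 + 7/4) = 23; numerator = 3(56/285) + 1(94/165) = 3634/3135; a_4 = (3634/3135)/(23) = 158/3135
  n = 5: D(5) = 5(5 + 7/4) = 135/4; numerator = 3(158/3135) + 1(56/285) = 218/627; a_5 = (218/627)/(135/4) = 872/84645
  n = 6: D(6) = 6(6 + 7/4) = 93/2; numerator = 3(872/84645) + 1(158/3135) = 2294/28215; a_6 = (2294/28215)/(93/2) = 148/84645

r = 5/2; a_0 = 1; a_1 = 12/11; a_2 = 94/165; a_3 = 56/285; a_4 = 158/3135; a_5 = 872/84645; a_6 = 148/84645


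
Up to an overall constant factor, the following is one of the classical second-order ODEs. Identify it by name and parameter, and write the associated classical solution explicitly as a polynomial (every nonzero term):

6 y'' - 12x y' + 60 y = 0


All three coefficients share the factor 6; dividing through by 6 gives  y'' - 2x y' + 10 y = 0.
This matches the Hermite equation y'' - 2x y' + 2n y = 0 with 2n = 10, so n = 5; the polynomial solution is H_5(x).
With y = sum_k a_k x^k, matching x^k gives (k+2)(k+1) a_{k+2} = 2(k - n) a_k = 2(k - 5) a_k. The right side vanishes at k = 5, so the series with the parity of 5 terminates at degree 5.
Standard normalization: leading coefficient of H_n is 2^n, so a_5 = 2^5 = 32. Work downward with a_k = (k+1)(k+2) a_{k+2} / (2(k - n)):
  a_3 = (4)(5)(32) / (2(3 - 5)) = 640/(-4) = -160
  a_1 = (2)(3)(-160) / (2(1 - 5)) = -960/(-8) = 120
Hence H_5(x) = 32 x^5 - 160 x^3 + 120 x.

H_5(x); series = 32 x^5 - 160 x^3 + 120 x
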